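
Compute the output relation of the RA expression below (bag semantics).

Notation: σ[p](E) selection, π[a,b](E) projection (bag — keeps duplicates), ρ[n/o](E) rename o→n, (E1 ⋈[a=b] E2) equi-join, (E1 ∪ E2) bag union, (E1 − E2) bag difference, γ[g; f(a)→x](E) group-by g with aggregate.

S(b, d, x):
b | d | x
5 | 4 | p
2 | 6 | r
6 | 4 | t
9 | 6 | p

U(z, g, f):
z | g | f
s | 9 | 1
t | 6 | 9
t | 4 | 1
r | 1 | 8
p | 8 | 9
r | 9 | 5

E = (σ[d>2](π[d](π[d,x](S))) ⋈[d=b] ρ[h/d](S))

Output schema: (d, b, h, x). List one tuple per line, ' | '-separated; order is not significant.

Stepwise |·|:
  S → 4
  π[d,x](S) → 4
  π[d](π[d,x](S)) → 4
  σ[d>2](π[d](π[d,x](S))) → 4
  S → 4
  ρ[h/d](S) → 4
  (σ[d>2](π[d](π[d,x](S))) ⋈[d=b] ρ[h/d](S)) → 2

== RESULT ==
d | b | h | x
6 | 6 | 4 | t
6 | 6 | 4 | t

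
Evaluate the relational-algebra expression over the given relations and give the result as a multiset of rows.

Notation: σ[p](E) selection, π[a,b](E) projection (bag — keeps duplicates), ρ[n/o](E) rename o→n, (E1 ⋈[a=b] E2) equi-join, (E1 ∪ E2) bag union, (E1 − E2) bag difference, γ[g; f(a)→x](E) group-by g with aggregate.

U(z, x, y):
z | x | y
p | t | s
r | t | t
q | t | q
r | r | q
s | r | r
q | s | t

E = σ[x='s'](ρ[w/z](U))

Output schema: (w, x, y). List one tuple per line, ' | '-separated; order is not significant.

Per-node cardinality:
  U → 6
  ρ[w/z](U) → 6
  σ[x='s'](ρ[w/z](U)) → 1

== RESULT ==
w | x | y
q | s | t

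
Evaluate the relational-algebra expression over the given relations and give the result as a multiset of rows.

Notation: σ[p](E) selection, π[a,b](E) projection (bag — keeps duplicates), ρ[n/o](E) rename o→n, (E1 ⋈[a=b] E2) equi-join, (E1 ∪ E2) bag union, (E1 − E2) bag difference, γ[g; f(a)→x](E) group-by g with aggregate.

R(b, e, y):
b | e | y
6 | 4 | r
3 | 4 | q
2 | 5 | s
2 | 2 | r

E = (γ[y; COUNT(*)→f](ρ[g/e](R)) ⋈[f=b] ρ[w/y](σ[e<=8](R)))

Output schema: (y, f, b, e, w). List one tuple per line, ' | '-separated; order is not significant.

Subexpression sizes:
  R → 4
  ρ[g/e](R) → 4
  γ[y; COUNT(*)→f](ρ[g/e](R)) → 3
  R → 4
  σ[e<=8](R) → 4
  ρ[w/y](σ[e<=8](R)) → 4
  (γ[y; COUNT(*)→f](ρ[g/e](R)) ⋈[f=b] ρ[w/y](σ[e<=8](R))) → 2

== RESULT ==
y | f | b | e | w
r | 2 | 2 | 2 | r
r | 2 | 2 | 5 | s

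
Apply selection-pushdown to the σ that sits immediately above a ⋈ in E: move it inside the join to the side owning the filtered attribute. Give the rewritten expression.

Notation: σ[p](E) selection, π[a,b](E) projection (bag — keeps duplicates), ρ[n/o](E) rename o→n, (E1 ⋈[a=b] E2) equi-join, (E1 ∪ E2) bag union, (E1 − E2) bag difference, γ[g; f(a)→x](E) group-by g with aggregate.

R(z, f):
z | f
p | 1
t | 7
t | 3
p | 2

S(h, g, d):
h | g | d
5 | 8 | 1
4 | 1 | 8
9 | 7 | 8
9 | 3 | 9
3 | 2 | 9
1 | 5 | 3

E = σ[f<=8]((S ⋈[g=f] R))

σ filters on f, owned by the right side.
E' = (S ⋈[g=f] σ[f<=8](R))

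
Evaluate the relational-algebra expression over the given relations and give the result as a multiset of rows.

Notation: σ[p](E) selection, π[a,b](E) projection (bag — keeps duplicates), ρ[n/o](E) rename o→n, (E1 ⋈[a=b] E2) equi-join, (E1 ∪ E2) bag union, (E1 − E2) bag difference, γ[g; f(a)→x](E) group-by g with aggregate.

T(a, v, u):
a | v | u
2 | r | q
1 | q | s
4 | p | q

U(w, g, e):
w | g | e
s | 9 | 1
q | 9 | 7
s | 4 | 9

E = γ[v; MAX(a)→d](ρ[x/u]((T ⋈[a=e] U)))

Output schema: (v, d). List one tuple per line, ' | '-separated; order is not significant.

Row counts bottom-up:
  T → 3
  U → 3
  (T ⋈[a=e] U) → 1
  ρ[x/u]((T ⋈[a=e] U)) → 1
  γ[v; MAX(a)→d](ρ[x/u]((T ⋈[a=e] U))) → 1

== RESULT ==
v | d
q | 1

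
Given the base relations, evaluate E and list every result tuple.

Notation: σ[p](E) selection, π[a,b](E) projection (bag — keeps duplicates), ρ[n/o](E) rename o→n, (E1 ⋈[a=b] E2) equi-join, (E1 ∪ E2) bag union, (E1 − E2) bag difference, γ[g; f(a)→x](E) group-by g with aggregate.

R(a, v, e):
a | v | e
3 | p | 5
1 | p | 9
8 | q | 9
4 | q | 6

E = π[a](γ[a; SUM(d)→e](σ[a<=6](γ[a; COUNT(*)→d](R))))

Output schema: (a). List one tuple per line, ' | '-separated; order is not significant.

Stepwise |·|:
  R → 4
  γ[a; COUNT(*)→d](R) → 4
  σ[a<=6](γ[a; COUNT(*)→d](R)) → 3
  γ[a; SUM(d)→e](σ[a<=6](γ[a; COUNT(*)→d](R))) → 3
  π[a](γ[a; SUM(d)→e](σ[a<=6](γ[a; COUNT(*)→d](R)))) → 3

== RESULT ==
a
1
3
4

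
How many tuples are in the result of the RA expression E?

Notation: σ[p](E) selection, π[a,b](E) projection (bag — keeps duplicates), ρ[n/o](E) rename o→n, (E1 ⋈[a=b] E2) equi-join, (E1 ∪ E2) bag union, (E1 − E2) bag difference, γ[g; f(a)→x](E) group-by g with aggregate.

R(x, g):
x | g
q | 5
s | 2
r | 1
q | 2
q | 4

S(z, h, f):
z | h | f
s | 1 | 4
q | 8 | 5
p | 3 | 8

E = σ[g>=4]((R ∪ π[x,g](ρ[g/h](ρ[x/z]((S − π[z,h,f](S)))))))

Per-node cardinality:
  R → 5
  S → 3
  S → 3
  π[z,h,f](S) → 3
  (S − π[z,h,f](S)) → 0
  ρ[x/z]((S − π[z,h,f](S))) → 0
  ρ[g/h](ρ[x/z]((S − π[z,h,f](S)))) → 0
  π[x,g](ρ[g/h](ρ[x/z]((S − π[z,h,f](S))))) → 0
  (R ∪ π[x,g](ρ[g/h](ρ[x/z]((S − π[z,h,f](S)))))) → 5
  σ[g>=4]((R ∪ π[x,g](ρ[g/h](ρ[x/z]((S − π[z,h,f](S))))))) → 2

|E| = 2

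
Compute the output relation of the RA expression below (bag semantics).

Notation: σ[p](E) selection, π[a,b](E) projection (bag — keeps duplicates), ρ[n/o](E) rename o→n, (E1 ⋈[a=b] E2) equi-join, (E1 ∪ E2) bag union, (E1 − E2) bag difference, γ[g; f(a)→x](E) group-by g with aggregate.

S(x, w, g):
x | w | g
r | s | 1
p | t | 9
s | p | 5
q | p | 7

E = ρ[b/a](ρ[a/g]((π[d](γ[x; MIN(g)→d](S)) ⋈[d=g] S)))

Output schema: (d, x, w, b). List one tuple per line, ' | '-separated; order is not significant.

Row counts bottom-up:
  S → 4
  γ[x; MIN(g)→d](S) → 4
  π[d](γ[x; MIN(g)→d](S)) → 4
  S → 4
  (π[d](γ[x; MIN(g)→d](S)) ⋈[d=g] S) → 4
  ρ[a/g]((π[d](γ[x; MIN(g)→d](S)) ⋈[d=g] S)) → 4
  ρ[b/a](ρ[a/g]((π[d](γ[x; MIN(g)→d](S)) ⋈[d=g] S))) → 4

== RESULT ==
d | x | w | b
1 | r | s | 1
5 | s | p | 5
7 | q | p | 7
9 | p | t | 9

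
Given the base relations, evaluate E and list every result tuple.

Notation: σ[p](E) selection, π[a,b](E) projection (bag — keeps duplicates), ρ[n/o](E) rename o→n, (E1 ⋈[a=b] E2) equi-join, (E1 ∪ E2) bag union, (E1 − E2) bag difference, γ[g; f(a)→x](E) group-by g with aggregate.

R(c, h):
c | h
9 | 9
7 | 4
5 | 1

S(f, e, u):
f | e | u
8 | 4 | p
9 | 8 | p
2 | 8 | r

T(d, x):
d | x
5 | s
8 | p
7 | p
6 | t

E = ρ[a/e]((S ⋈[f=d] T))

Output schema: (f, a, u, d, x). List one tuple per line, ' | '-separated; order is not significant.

Stepwise |·|:
  S → 3
  T → 4
  (S ⋈[f=d] T) → 1
  ρ[a/e]((S ⋈[f=d] T)) → 1

== RESULT ==
f | a | u | d | x
8 | 4 | p | 8 | p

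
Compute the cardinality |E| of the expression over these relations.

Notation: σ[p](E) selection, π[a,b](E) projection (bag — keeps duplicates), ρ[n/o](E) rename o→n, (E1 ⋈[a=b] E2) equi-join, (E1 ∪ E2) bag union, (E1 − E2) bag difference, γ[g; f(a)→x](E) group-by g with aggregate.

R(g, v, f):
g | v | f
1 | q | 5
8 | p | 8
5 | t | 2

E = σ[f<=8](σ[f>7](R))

Per-node cardinality:
  R → 3
  σ[f>7](R) → 1
  σ[f<=8](σ[f>7](R)) → 1

|E| = 1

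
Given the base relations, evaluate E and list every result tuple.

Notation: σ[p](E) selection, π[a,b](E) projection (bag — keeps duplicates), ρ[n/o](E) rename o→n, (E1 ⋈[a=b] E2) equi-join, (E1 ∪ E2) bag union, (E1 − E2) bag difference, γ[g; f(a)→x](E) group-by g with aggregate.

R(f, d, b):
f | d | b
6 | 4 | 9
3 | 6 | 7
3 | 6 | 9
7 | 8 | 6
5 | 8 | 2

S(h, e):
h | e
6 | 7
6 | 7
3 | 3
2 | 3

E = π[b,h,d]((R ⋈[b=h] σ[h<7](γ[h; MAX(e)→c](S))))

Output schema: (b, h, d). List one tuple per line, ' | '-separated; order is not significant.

Subexpression sizes:
  R → 5
  S → 4
  γ[h; MAX(e)→c](S) → 3
  σ[h<7](γ[h; MAX(e)→c](S)) → 3
  (R ⋈[b=h] σ[h<7](γ[h; MAX(e)→c](S))) → 2
  π[b,h,d]((R ⋈[b=h] σ[h<7](γ[h; MAX(e)→c](S)))) → 2

== RESULT ==
b | h | d
2 | 2 | 8
6 | 6 | 8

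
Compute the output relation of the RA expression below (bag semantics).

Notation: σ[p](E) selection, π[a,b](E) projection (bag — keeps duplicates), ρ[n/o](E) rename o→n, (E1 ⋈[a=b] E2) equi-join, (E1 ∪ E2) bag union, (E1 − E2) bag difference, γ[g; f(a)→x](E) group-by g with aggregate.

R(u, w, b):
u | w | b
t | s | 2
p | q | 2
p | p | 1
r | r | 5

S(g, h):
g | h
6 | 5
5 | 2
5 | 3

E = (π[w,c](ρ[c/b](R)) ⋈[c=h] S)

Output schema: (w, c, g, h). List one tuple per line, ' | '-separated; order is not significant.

Stepwise |·|:
  R → 4
  ρ[c/b](R) → 4
  π[w,c](ρ[c/b](R)) → 4
  S → 3
  (π[w,c](ρ[c/b](R)) ⋈[c=h] S) → 3

== RESULT ==
w | c | g | h
q | 2 | 5 | 2
r | 5 | 6 | 5
s | 2 | 5 | 2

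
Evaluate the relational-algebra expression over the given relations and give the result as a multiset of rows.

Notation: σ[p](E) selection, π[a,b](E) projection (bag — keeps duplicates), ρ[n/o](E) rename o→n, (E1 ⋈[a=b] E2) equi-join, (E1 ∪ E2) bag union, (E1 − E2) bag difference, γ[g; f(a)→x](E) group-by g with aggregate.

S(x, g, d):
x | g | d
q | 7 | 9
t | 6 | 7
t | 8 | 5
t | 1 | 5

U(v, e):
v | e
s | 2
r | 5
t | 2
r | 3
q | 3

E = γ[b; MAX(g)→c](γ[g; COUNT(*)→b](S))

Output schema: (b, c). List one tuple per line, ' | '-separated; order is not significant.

Row counts bottom-up:
  S → 4
  γ[g; COUNT(*)→b](S) → 4
  γ[b; MAX(g)→c](γ[g; COUNT(*)→b](S)) → 1

== RESULT ==
b | c
1 | 8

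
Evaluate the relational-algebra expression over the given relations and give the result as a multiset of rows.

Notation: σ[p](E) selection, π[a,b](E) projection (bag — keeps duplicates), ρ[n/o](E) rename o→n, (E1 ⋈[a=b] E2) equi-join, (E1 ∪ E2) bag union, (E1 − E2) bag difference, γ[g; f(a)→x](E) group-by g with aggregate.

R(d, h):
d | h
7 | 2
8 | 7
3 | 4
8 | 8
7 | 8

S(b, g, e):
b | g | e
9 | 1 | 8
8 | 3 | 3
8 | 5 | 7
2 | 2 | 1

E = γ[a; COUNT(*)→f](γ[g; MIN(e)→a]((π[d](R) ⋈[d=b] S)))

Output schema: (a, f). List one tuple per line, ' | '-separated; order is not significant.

Subexpression sizes:
  R → 5
  π[d](R) → 5
  S → 4
  (π[d](R) ⋈[d=b] S) → 4
  γ[g; MIN(e)→a]((π[d](R) ⋈[d=b] S)) → 2
  γ[a; COUNT(*)→f](γ[g; MIN(e)→a]((π[d](R) ⋈[d=b] S))) → 2

== RESULT ==
a | f
3 | 1
7 | 1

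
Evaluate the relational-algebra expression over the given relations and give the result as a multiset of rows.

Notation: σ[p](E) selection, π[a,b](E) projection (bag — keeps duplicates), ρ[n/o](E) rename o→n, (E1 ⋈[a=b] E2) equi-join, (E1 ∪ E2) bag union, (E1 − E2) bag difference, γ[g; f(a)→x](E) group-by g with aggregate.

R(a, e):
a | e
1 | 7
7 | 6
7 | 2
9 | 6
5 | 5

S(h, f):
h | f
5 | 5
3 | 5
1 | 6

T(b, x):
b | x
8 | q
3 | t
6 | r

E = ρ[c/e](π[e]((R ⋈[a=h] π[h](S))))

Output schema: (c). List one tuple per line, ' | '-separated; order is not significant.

Per-node cardinality:
  R → 5
  S → 3
  π[h](S) → 3
  (R ⋈[a=h] π[h](S)) → 2
  π[e]((R ⋈[a=h] π[h](S))) → 2
  ρ[c/e](π[e]((R ⋈[a=h] π[h](S)))) → 2

== RESULT ==
c
5
7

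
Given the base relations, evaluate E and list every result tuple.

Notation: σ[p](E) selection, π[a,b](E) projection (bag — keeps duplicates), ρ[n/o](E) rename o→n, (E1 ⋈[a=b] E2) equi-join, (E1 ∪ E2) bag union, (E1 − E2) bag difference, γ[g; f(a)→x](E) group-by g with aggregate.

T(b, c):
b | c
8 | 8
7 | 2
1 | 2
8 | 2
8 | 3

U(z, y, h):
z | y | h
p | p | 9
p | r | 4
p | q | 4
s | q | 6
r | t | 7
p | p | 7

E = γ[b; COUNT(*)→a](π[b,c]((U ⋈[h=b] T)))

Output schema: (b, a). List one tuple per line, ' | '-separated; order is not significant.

Per-node cardinality:
  U → 6
  T → 5
  (U ⋈[h=b] T) → 2
  π[b,c]((U ⋈[h=b] T)) → 2
  γ[b; COUNT(*)→a](π[b,c]((U ⋈[h=b] T))) → 1

== RESULT ==
b | a
7 | 2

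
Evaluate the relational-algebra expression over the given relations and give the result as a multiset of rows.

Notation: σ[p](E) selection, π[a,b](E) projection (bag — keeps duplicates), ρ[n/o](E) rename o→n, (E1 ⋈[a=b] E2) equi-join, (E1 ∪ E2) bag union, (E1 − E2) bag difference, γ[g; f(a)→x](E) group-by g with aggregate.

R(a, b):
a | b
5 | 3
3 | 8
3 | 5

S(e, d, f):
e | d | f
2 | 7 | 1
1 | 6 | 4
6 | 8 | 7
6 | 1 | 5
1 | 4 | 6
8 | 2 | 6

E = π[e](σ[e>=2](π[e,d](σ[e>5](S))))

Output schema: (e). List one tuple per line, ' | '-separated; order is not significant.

Stepwise |·|:
  S → 6
  σ[e>5](S) → 3
  π[e,d](σ[e>5](S)) → 3
  σ[e>=2](π[e,d](σ[e>5](S))) → 3
  π[e](σ[e>=2](π[e,d](σ[e>5](S)))) → 3

== RESULT ==
e
6
6
8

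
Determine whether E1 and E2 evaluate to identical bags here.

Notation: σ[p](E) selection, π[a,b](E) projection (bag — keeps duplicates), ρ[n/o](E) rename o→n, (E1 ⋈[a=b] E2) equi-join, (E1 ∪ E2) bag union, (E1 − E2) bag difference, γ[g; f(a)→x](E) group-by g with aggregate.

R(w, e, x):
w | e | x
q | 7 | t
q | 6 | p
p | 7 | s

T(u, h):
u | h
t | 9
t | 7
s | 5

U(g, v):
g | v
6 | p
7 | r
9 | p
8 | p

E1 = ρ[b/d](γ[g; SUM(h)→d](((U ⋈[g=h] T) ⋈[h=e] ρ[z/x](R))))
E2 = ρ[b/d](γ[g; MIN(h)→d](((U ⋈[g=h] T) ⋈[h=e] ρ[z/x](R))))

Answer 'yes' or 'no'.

E1 stepwise |·|:
  U → 4
  T → 3
  (U ⋈[g=h] T) → 2
  R → 3
  ρ[z/x](R) → 3
  ((U ⋈[g=h] T) ⋈[h=e] ρ[z/x](R)) → 2
  γ[g; SUM(h)→d](((U ⋈[g=h] T) ⋈[h=e] ρ[z/x](R))) → 1
  ρ[b/d](γ[g; SUM(h)→d](((U ⋈[g=h] T) ⋈[h=e] ρ[z/x](R)))) → 1
E2 stepwise |·|:
  U → 4
  T → 3
  (U ⋈[g=h] T) → 2
  R → 3
  ρ[z/x](R) → 3
  ((U ⋈[g=h] T) ⋈[h=e] ρ[z/x](R)) → 2
  γ[g; MIN(h)→d](((U ⋈[g=h] T) ⋈[h=e] ρ[z/x](R))) → 1
  ρ[b/d](γ[g; MIN(h)→d](((U ⋈[g=h] T) ⋈[h=e] ρ[z/x](R)))) → 1

E1 result:
g | b
7 | 14
E2 result:
g | b
7 | 7
Witness: (7, 7) appears 0× in E1 but 1× in E2.

no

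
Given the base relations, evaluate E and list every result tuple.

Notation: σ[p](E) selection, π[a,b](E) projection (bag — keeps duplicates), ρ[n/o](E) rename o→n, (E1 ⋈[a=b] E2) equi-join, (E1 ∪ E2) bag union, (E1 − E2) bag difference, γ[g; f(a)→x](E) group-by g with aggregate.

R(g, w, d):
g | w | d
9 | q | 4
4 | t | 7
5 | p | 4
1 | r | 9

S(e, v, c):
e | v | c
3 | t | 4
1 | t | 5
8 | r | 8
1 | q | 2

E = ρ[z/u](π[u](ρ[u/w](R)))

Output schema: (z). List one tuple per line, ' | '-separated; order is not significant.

Per-node cardinality:
  R → 4
  ρ[u/w](R) → 4
  π[u](ρ[u/w](R)) → 4
  ρ[z/u](π[u](ρ[u/w](R))) → 4

== RESULT ==
z
p
q
r
t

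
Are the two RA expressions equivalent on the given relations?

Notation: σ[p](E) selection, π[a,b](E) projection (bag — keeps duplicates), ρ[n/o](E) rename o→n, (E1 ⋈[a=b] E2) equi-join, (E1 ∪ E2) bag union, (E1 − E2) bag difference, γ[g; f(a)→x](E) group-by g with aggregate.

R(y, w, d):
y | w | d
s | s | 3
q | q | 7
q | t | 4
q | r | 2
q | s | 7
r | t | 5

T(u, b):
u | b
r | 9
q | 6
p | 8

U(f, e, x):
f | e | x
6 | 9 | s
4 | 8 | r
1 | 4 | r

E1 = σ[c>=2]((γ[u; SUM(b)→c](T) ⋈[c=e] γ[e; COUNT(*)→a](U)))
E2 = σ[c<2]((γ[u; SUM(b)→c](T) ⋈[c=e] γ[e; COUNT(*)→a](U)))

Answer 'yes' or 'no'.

E1 per-node cardinality:
  T → 3
  γ[u; SUM(b)→c](T) → 3
  U → 3
  γ[e; COUNT(*)→a](U) → 3
  (γ[u; SUM(b)→c](T) ⋈[c=e] γ[e; COUNT(*)→a](U)) → 2
  σ[c>=2]((γ[u; SUM(b)→c](T) ⋈[c=e] γ[e; COUNT(*)→a](U))) → 2
E2 per-node cardinality:
  T → 3
  γ[u; SUM(b)→c](T) → 3
  U → 3
  γ[e; COUNT(*)→a](U) → 3
  (γ[u; SUM(b)→c](T) ⋈[c=e] γ[e; COUNT(*)→a](U)) → 2
  σ[c<2]((γ[u; SUM(b)→c](T) ⋈[c=e] γ[e; COUNT(*)→a](U))) → 0

E1 result:
u | c | e | a
p | 8 | 8 | 1
r | 9 | 9 | 1
E2 result:
u | c | e | a
(0 rows)
Witness: ('p', 8, 8, 1) appears 1× in E1 but 0× in E2.

no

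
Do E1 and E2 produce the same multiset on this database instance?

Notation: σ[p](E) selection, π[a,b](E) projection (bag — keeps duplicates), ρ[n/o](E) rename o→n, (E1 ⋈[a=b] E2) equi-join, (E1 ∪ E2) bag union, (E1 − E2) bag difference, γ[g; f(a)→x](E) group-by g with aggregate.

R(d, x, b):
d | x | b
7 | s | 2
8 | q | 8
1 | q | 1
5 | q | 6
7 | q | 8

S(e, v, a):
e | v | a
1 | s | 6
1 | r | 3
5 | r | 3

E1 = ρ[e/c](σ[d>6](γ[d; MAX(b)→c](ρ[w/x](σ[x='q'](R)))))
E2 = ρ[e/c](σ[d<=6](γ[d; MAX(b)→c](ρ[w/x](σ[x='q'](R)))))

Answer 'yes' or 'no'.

E1 per-node cardinality:
  R → 5
  σ[x='q'](R) → 4
  ρ[w/x](σ[x='q'](R)) → 4
  γ[d; MAX(b)→c](ρ[w/x](σ[x='q'](R))) → 4
  σ[d>6](γ[d; MAX(b)→c](ρ[w/x](σ[x='q'](R)))) → 2
  ρ[e/c](σ[d>6](γ[d; MAX(b)→c](ρ[w/x](σ[x='q'](R))))) → 2
E2 per-node cardinality:
  R → 5
  σ[x='q'](R) → 4
  ρ[w/x](σ[x='q'](R)) → 4
  γ[d; MAX(b)→c](ρ[w/x](σ[x='q'](R))) → 4
  σ[d<=6](γ[d; MAX(b)→c](ρ[w/x](σ[x='q'](R)))) → 2
  ρ[e/c](σ[d<=6](γ[d; MAX(b)→c](ρ[w/x](σ[x='q'](R))))) → 2

E1 result:
d | e
7 | 8
8 | 8
E2 result:
d | e
1 | 1
5 | 6
Witness: (8, 8) appears 1× in E1 but 0× in E2.

no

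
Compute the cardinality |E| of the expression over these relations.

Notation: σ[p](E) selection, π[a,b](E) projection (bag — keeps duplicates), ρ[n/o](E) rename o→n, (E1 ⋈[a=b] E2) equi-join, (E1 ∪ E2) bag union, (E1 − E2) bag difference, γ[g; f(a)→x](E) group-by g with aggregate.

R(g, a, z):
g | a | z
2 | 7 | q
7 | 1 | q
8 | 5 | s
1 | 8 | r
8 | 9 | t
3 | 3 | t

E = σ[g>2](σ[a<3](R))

Row counts bottom-up:
  R → 6
  σ[a<3](R) → 1
  σ[g>2](σ[a<3](R)) → 1

|E| = 1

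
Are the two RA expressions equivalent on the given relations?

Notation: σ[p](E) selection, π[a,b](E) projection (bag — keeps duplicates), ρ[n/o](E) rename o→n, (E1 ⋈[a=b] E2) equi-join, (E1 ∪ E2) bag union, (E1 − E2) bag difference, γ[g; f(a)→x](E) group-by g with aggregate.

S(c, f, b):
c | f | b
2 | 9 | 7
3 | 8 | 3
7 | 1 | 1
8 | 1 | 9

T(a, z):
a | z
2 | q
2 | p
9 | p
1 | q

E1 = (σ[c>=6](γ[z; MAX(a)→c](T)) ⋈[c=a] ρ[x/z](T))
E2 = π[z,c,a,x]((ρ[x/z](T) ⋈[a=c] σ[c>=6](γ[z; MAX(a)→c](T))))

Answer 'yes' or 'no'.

E1 stepwise |·|:
  T → 4
  γ[z; MAX(a)→c](T) → 2
  σ[c>=6](γ[z; MAX(a)→c](T)) → 1
  T → 4
  ρ[x/z](T) → 4
  (σ[c>=6](γ[z; MAX(a)→c](T)) ⋈[c=a] ρ[x/z](T)) → 1
E2 stepwise |·|:
  T → 4
  ρ[x/z](T) → 4
  T → 4
  γ[z; MAX(a)→c](T) → 2
  σ[c>=6](γ[z; MAX(a)→c](T)) → 1
  (ρ[x/z](T) ⋈[a=c] σ[c>=6](γ[z; MAX(a)→c](T))) → 1
  π[z,c,a,x]((ρ[x/z](T) ⋈[a=c] σ[c>=6](γ[z; MAX(a)→c](T)))) → 1

E1 and E2 produce the same multiset:
z | c | a | x
p | 9 | 9 | p

yes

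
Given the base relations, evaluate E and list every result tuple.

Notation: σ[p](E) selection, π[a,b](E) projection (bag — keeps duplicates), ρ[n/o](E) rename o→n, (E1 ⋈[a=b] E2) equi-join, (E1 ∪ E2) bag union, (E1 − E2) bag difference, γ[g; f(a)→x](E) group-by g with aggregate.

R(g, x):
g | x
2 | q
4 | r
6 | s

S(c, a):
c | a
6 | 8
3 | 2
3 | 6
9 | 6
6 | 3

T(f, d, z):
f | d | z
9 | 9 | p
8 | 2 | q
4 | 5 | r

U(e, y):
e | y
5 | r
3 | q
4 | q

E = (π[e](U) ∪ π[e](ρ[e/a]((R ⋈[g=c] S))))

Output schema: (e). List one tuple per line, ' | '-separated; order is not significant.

Stepwise |·|:
  U → 3
  π[e](U) → 3
  R → 3
  S → 5
  (R ⋈[g=c] S) → 2
  ρ[e/a]((R ⋈[g=c] S)) → 2
  π[e](ρ[e/a]((R ⋈[g=c] S))) → 2
  (π[e](U) ∪ π[e](ρ[e/a]((R ⋈[g=c] S)))) → 5

== RESULT ==
e
3
3
4
5
8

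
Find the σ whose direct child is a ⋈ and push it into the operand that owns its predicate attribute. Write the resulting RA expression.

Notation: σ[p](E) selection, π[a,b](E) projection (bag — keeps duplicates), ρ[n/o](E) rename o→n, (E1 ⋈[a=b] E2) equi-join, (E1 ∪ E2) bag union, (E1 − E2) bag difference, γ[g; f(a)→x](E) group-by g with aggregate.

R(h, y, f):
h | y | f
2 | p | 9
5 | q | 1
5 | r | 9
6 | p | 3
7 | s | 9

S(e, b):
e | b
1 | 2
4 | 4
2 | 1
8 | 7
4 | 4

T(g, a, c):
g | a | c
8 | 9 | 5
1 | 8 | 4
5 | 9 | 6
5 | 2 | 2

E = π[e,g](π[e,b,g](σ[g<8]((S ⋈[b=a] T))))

σ filters on g, owned by the right side.
E' = π[e,g](π[e,b,g]((S ⋈[b=a] σ[g<8](T))))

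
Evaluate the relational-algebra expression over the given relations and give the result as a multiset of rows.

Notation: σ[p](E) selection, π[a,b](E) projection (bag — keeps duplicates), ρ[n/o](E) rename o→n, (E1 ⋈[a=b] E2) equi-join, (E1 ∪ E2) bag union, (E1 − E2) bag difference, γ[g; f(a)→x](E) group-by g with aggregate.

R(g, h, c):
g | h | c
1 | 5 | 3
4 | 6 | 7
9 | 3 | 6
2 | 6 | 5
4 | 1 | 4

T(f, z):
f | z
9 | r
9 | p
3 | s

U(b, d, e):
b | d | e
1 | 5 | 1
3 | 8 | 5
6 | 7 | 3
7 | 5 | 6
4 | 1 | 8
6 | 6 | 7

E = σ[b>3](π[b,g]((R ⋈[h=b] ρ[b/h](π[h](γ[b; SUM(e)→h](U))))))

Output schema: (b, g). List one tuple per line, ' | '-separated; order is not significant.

Row counts bottom-up:
  R → 5
  U → 6
  γ[b; SUM(e)→h](U) → 5
  π[h](γ[b; SUM(e)→h](U)) → 5
  ρ[b/h](π[h](γ[b; SUM(e)→h](U))) → 5
  (R ⋈[h=b] ρ[b/h](π[h](γ[b; SUM(e)→h](U)))) → 4
  π[b,g]((R ⋈[h=b] ρ[b/h](π[h](γ[b; SUM(e)→h](U))))) → 4
  σ[b>3](π[b,g]((R ⋈[h=b] ρ[b/h](π[h](γ[b; SUM(e)→h](U)))))) → 3

== RESULT ==
b | g
5 | 1
6 | 2
6 | 4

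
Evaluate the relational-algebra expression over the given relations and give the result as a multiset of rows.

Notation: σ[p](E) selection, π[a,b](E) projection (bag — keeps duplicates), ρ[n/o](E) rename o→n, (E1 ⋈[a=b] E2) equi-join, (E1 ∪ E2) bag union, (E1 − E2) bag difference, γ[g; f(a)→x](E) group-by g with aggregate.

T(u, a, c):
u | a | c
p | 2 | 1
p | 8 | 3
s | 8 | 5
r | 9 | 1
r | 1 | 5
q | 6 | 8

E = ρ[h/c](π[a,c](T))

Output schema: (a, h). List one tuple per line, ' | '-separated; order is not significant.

Row counts bottom-up:
  T → 6
  π[a,c](T) → 6
  ρ[h/c](π[a,c](T)) → 6

== RESULT ==
a | h
1 | 5
2 | 1
6 | 8
8 | 3
8 | 5
9 | 1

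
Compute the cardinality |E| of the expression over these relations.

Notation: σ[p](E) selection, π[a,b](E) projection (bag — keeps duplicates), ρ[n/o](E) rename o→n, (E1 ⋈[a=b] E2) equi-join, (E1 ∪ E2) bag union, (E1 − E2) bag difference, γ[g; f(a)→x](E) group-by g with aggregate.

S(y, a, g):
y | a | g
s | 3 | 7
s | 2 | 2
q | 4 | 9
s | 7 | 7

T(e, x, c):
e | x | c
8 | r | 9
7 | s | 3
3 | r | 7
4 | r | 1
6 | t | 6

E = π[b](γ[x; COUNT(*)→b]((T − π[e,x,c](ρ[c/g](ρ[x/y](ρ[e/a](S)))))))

Row counts bottom-up:
  T → 5
  S → 4
  ρ[e/a](S) → 4
  ρ[x/y](ρ[e/a](S)) → 4
  ρ[c/g](ρ[x/y](ρ[e/a](S))) → 4
  π[e,x,c](ρ[c/g](ρ[x/y](ρ[e/a](S)))) → 4
  (T − π[e,x,c](ρ[c/g](ρ[x/y](ρ[e/a](S))))) → 5
  γ[x; COUNT(*)→b]((T − π[e,x,c](ρ[c/g](ρ[x/y](ρ[e/a](S)))))) → 3
  π[b](γ[x; COUNT(*)→b]((T − π[e,x,c](ρ[c/g](ρ[x/y](ρ[e/a](S))))))) → 3

|E| = 3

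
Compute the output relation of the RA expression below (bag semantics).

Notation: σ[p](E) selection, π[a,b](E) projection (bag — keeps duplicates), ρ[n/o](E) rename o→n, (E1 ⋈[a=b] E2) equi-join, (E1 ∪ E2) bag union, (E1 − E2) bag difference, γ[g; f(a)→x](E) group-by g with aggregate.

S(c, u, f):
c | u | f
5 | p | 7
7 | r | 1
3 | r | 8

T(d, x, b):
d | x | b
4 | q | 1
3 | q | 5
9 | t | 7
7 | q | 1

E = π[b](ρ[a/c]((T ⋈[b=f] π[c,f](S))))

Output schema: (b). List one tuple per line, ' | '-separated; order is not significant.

Subexpression sizes:
  T → 4
  S → 3
  π[c,f](S) → 3
  (T ⋈[b=f] π[c,f](S)) → 3
  ρ[a/c]((T ⋈[b=f] π[c,f](S))) → 3
  π[b](ρ[a/c]((T ⋈[b=f] π[c,f](S)))) → 3

== RESULT ==
b
1
1
7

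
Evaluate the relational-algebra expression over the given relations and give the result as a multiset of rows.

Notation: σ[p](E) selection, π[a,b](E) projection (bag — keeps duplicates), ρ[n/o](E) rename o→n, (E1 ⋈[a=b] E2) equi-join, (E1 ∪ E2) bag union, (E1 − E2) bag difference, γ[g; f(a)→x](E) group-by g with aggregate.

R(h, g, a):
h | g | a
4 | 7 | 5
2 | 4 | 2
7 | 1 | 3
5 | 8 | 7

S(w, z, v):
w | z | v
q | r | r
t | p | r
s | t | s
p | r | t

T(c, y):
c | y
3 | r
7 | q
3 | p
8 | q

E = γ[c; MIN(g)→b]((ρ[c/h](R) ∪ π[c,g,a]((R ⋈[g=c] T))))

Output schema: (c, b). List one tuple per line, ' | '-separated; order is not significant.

Row counts bottom-up:
  R → 4
  ρ[c/h](R) → 4
  R → 4
  T → 4
  (R ⋈[g=c] T) → 2
  π[c,g,a]((R ⋈[g=c] T)) → 2
  (ρ[c/h](R) ∪ π[c,g,a]((R ⋈[g=c] T))) → 6
  γ[c; MIN(g)→b]((ρ[c/h](R) ∪ π[c,g,a]((R ⋈[g=c] T)))) → 5

== RESULT ==
c | b
2 | 4
4 | 7
5 | 8
7 | 1
8 | 8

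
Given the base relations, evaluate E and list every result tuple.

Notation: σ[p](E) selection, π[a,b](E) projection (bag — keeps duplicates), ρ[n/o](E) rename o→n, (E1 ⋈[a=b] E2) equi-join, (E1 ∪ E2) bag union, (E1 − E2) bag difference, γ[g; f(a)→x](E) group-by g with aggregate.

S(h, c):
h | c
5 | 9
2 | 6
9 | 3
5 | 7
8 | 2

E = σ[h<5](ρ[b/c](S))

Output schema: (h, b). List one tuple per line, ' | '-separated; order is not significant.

Stepwise |·|:
  S → 5
  ρ[b/c](S) → 5
  σ[h<5](ρ[b/c](S)) → 1

== RESULT ==
h | b
2 | 6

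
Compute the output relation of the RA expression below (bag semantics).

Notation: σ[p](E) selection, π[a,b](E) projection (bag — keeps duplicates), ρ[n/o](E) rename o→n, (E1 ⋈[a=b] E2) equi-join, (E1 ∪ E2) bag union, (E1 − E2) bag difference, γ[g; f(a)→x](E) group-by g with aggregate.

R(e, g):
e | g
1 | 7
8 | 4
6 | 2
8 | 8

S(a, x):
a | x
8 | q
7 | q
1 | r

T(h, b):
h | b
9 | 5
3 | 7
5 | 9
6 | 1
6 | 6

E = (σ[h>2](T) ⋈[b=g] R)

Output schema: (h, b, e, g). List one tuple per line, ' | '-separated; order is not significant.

Subexpression sizes:
  T → 5
  σ[h>2](T) → 5
  R → 4
  (σ[h>2](T) ⋈[b=g] R) → 1

== RESULT ==
h | b | e | g
3 | 7 | 1 | 7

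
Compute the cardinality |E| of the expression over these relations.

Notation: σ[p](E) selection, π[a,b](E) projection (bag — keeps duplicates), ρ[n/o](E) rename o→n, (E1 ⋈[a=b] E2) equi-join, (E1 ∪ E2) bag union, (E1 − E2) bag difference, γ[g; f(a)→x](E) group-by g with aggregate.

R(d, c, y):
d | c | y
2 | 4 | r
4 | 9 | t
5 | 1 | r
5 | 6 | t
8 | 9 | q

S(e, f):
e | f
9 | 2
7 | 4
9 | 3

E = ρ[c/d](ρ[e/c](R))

Per-node cardinality:
  R → 5
  ρ[e/c](R) → 5
  ρ[c/d](ρ[e/c](R)) → 5

|E| = 5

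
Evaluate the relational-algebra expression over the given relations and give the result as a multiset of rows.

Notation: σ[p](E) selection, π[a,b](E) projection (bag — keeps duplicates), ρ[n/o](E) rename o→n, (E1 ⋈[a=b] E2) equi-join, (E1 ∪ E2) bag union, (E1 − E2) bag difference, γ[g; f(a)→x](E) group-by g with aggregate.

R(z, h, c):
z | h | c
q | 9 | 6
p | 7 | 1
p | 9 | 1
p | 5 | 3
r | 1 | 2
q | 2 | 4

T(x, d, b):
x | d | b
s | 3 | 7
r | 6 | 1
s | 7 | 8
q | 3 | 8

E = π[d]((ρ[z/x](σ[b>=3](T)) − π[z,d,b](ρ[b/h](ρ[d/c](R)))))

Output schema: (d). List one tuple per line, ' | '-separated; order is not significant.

Subexpression sizes:
  T → 4
  σ[b>=3](T) → 3
  ρ[z/x](σ[b>=3](T)) → 3
  R → 6
  ρ[d/c](R) → 6
  ρ[b/h](ρ[d/c](R)) → 6
  π[z,d,b](ρ[b/h](ρ[d/c](R))) → 6
  (ρ[z/x](σ[b>=3](T)) − π[z,d,b](ρ[b/h](ρ[d/c](R)))) → 3
  π[d]((ρ[z/x](σ[b>=3](T)) − π[z,d,b](ρ[b/h](ρ[d/c](R))))) → 3

== RESULT ==
d
3
3
7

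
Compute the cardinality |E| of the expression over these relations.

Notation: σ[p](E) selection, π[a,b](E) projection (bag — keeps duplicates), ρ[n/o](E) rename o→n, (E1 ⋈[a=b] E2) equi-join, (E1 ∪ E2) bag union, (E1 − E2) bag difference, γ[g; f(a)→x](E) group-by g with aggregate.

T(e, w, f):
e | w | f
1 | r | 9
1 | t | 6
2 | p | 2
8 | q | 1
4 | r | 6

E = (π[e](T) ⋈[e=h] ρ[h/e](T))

Stepwise |·|:
  T → 5
  π[e](T) → 5
  T → 5
  ρ[h/e](T) → 5
  (π[e](T) ⋈[e=h] ρ[h/e](T)) → 7

|E| = 7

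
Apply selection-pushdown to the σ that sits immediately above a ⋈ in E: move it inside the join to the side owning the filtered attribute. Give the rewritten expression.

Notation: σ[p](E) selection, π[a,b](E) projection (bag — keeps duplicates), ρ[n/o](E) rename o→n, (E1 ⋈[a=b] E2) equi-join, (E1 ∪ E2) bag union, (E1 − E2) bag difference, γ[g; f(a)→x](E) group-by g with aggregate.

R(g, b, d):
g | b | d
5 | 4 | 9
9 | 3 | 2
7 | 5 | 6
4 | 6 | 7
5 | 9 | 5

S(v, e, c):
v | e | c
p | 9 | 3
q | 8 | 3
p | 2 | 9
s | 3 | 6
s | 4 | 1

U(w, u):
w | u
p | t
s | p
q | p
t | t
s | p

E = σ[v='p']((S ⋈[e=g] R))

σ filters on v, owned by the left side.
E' = (σ[v='p'](S) ⋈[e=g] R)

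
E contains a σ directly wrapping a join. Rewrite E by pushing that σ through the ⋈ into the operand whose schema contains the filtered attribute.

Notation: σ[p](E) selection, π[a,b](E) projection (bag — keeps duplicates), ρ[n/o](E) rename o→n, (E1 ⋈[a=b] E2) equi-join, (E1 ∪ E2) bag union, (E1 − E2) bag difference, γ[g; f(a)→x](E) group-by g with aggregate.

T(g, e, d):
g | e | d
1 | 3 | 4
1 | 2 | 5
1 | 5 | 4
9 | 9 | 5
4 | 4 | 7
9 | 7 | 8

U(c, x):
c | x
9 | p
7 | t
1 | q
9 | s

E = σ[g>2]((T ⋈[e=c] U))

σ filters on g, owned by the left side.
E' = (σ[g>2](T) ⋈[e=c] U)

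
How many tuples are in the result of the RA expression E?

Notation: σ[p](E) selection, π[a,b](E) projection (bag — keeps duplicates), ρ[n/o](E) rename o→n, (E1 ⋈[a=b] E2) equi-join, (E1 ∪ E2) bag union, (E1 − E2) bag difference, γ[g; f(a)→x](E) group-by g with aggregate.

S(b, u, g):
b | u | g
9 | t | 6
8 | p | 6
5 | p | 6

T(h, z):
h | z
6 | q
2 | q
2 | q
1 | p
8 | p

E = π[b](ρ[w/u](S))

Per-node cardinality:
  S → 3
  ρ[w/u](S) → 3
  π[b](ρ[w/u](S)) → 3

|E| = 3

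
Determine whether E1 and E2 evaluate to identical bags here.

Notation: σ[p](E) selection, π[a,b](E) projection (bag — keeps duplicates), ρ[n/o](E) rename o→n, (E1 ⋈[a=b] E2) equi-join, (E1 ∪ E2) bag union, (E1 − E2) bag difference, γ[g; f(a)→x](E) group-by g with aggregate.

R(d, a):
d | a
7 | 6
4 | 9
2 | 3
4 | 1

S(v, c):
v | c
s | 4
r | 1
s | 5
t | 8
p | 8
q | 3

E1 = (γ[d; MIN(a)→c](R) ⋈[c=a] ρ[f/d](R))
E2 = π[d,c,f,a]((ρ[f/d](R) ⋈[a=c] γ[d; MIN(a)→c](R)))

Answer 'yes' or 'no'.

E1 row counts bottom-up:
  R → 4
  γ[d; MIN(a)→c](R) → 3
  R → 4
  ρ[f/d](R) → 4
  (γ[d; MIN(a)→c](R) ⋈[c=a] ρ[f/d](R)) → 3
E2 row counts bottom-up:
  R → 4
  ρ[f/d](R) → 4
  R → 4
  γ[d; MIN(a)→c](R) → 3
  (ρ[f/d](R) ⋈[a=c] γ[d; MIN(a)→c](R)) → 3
  π[d,c,f,a]((ρ[f/d](R) ⋈[a=c] γ[d; MIN(a)→c](R))) → 3

E1 and E2 produce the same multiset:
d | c | f | a
2 | 3 | 2 | 3
4 | 1 | 4 | 1
7 | 6 | 7 | 6

yes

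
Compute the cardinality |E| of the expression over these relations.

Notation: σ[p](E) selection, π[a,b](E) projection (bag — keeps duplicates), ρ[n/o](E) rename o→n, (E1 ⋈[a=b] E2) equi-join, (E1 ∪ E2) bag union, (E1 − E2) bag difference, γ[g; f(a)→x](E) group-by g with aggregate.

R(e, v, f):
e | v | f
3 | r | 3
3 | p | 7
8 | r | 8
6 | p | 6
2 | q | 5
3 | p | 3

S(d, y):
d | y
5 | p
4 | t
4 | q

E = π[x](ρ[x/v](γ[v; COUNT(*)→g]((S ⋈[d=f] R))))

Row counts bottom-up:
  S → 3
  R → 6
  (S ⋈[d=f] R) → 1
  γ[v; COUNT(*)→g]((S ⋈[d=f] R)) → 1
  ρ[x/v](γ[v; COUNT(*)→g]((S ⋈[d=f] R))) → 1
  π[x](ρ[x/v](γ[v; COUNT(*)→g]((S ⋈[d=f] R)))) → 1

|E| = 1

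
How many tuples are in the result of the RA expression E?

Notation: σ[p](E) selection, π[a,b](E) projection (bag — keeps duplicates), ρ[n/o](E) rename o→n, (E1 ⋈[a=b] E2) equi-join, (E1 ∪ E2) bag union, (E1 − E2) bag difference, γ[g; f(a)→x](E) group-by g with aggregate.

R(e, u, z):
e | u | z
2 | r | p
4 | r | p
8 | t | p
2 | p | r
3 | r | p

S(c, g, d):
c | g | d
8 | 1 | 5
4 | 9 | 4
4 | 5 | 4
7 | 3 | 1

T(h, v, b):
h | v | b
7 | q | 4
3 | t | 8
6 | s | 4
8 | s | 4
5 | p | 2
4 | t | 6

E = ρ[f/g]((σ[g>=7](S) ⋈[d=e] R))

Subexpression sizes:
  S → 4
  σ[g>=7](S) → 1
  R → 5
  (σ[g>=7](S) ⋈[d=e] R) → 1
  ρ[f/g]((σ[g>=7](S) ⋈[d=e] R)) → 1

|E| = 1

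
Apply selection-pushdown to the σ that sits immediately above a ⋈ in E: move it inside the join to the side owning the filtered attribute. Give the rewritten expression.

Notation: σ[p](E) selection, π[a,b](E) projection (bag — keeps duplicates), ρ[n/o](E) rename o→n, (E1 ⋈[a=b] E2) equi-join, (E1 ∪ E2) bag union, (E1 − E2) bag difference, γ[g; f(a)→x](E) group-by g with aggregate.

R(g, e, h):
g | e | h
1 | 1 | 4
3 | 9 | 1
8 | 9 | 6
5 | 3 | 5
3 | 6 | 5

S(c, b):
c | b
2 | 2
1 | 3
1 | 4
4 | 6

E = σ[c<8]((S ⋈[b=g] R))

σ filters on c, owned by the left side.
E' = (σ[c<8](S) ⋈[b=g] R)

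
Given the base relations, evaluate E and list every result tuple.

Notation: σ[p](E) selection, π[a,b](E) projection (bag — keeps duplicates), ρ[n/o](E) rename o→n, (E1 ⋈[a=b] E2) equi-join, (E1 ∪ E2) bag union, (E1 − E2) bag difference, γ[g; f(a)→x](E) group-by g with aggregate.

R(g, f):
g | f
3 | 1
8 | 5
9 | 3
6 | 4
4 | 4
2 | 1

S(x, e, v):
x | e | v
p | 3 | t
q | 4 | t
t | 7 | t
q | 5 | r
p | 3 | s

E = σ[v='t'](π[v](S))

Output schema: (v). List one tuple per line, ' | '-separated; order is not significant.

Stepwise |·|:
  S → 5
  π[v](S) → 5
  σ[v='t'](π[v](S)) → 3

== RESULT ==
v
t
t
t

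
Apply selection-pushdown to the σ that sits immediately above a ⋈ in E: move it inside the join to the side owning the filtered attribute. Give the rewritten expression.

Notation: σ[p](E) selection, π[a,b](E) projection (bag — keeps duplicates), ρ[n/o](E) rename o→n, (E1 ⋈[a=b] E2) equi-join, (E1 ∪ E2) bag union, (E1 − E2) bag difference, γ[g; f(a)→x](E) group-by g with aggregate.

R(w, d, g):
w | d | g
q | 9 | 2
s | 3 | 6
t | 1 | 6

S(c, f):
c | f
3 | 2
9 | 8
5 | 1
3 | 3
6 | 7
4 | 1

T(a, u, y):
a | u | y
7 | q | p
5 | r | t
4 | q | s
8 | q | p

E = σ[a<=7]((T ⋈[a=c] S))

σ filters on a, owned by the left side.
E' = (σ[a<=7](T) ⋈[a=c] S)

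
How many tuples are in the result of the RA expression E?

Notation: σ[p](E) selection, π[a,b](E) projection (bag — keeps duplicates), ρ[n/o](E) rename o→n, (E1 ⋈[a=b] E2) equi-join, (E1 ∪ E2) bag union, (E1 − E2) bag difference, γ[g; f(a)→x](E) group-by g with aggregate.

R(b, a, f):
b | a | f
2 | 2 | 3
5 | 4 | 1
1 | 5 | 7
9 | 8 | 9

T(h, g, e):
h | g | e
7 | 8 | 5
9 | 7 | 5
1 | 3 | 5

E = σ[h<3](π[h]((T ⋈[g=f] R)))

Stepwise |·|:
  T → 3
  R → 4
  (T ⋈[g=f] R) → 2
  π[h]((T ⋈[g=f] R)) → 2
  σ[h<3](π[h]((T ⋈[g=f] R))) → 1

|E| = 1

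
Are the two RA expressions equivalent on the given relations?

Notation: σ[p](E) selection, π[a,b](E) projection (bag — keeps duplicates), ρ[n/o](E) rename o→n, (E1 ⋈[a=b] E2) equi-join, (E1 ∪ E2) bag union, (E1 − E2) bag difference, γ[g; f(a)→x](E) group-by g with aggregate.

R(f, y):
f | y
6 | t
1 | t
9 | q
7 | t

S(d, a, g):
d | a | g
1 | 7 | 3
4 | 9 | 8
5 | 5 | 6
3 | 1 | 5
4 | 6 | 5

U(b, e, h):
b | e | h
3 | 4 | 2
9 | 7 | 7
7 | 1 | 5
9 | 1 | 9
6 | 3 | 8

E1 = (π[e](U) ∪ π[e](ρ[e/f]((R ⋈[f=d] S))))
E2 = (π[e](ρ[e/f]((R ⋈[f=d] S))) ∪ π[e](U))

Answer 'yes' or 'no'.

E1 row counts bottom-up:
  U → 5
  π[e](U) → 5
  R → 4
  S → 5
  (R ⋈[f=d] S) → 1
  ρ[e/f]((R ⋈[f=d] S)) → 1
  π[e](ρ[e/f]((R ⋈[f=d] S))) → 1
  (π[e](U) ∪ π[e](ρ[e/f]((R ⋈[f=d] S)))) → 6
E2 row counts bottom-up:
  R → 4
  S → 5
  (R ⋈[f=d] S) → 1
  ρ[e/f]((R ⋈[f=d] S)) → 1
  π[e](ρ[e/f]((R ⋈[f=d] S))) → 1
  U → 5
  π[e](U) → 5
  (π[e](ρ[e/f]((R ⋈[f=d] S))) ∪ π[e](U)) → 6

E1 and E2 produce the same multiset:
e
1
1
1
3
4
7

yes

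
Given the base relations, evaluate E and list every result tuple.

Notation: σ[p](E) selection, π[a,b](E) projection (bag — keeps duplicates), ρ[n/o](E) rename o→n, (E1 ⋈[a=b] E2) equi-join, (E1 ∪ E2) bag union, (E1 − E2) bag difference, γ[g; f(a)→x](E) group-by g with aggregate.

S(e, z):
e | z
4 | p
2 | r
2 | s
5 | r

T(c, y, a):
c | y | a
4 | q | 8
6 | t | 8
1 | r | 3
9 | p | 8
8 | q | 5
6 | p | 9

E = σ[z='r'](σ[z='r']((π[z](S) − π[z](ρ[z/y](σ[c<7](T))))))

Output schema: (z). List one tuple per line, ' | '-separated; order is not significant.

Stepwise |·|:
  S → 4
  π[z](S) → 4
  T → 6
  σ[c<7](T) → 4
  ρ[z/y](σ[c<7](T)) → 4
  π[z](ρ[z/y](σ[c<7](T))) → 4
  (π[z](S) − π[z](ρ[z/y](σ[c<7](T)))) → 2
  σ[z='r']((π[z](S) − π[z](ρ[z/y](σ[c<7](T))))) → 1
  σ[z='r'](σ[z='r']((π[z](S) − π[z](ρ[z/y](σ[c<7](T)))))) → 1

== RESULT ==
z
r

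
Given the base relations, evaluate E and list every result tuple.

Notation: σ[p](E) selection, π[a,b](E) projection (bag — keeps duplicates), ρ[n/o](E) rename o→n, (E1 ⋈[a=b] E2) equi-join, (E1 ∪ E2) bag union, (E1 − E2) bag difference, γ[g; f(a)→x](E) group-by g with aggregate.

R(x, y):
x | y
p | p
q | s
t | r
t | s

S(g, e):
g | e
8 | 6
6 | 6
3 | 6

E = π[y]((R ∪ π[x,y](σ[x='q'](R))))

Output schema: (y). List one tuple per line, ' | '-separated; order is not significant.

Row counts bottom-up:
  R → 4
  R → 4
  σ[x='q'](R) → 1
  π[x,y](σ[x='q'](R)) → 1
  (R ∪ π[x,y](σ[x='q'](R))) → 5
  π[y]((R ∪ π[x,y](σ[x='q'](R)))) → 5

== RESULT ==
y
p
r
s
s
s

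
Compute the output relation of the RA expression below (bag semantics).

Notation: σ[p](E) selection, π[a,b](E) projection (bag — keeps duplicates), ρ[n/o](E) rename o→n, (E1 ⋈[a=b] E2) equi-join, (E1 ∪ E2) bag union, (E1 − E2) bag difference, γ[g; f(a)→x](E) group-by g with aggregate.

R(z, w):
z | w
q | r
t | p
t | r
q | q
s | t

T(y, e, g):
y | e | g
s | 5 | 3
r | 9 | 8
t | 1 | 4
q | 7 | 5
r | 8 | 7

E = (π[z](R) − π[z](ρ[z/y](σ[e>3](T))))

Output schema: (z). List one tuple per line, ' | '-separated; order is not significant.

Row counts bottom-up:
  R → 5
  π[z](R) → 5
  T → 5
  σ[e>3](T) → 4
  ρ[z/y](σ[e>3](T)) → 4
  π[z](ρ[z/y](σ[e>3](T))) → 4
  (π[z](R) − π[z](ρ[z/y](σ[e>3](T)))) → 3

== RESULT ==
z
q
t
t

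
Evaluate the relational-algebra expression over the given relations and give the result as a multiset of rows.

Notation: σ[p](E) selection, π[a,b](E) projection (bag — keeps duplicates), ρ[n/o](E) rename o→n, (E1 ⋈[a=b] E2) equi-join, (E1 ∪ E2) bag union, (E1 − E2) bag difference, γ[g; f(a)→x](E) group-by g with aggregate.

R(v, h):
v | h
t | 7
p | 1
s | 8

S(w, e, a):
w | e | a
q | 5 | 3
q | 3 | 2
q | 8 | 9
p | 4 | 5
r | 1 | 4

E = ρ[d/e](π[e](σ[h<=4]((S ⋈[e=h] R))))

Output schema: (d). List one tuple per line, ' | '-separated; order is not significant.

Row counts bottom-up:
  S → 5
  R → 3
  (S ⋈[e=h] R) → 2
  σ[h<=4]((S ⋈[e=h] R)) → 1
  π[e](σ[h<=4]((S ⋈[e=h] R))) → 1
  ρ[d/e](π[e](σ[h<=4]((S ⋈[e=h] R)))) → 1

== RESULT ==
d
1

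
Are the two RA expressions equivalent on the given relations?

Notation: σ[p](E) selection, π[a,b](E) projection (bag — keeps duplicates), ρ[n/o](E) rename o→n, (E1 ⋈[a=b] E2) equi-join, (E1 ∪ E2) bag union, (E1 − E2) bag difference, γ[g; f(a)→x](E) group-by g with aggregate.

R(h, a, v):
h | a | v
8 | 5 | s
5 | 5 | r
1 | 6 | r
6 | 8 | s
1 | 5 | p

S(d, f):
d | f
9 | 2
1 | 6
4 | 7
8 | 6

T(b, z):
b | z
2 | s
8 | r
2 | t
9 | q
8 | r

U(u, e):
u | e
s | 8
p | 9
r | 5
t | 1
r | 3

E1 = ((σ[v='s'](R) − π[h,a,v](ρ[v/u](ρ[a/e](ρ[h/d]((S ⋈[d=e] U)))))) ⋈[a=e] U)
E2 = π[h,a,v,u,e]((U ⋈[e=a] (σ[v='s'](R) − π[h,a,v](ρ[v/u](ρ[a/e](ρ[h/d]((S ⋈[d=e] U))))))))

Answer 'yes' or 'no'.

E1 stepwise |·|:
  R → 5
  σ[v='s'](R) → 2
  S → 4
  U → 5
  (S ⋈[d=e] U) → 3
  ρ[h/d]((S ⋈[d=e] U)) → 3
  ρ[a/e](ρ[h/d]((S ⋈[d=e] U))) → 3
  ρ[v/u](ρ[a/e](ρ[h/d]((S ⋈[d=e] U)))) → 3
  π[h,a,v](ρ[v/u](ρ[a/e](ρ[h/d]((S ⋈[d=e] U))))) → 3
  (σ[v='s'](R) − π[h,a,v](ρ[v/u](ρ[a/e](ρ[h/d]((S ⋈[d=e] U)))))) → 2
  U → 5
  ((σ[v='s'](R) − π[h,a,v](ρ[v/u](ρ[a/e](ρ[h/d]((S ⋈[d=e] U)))))) ⋈[a=e] U) → 2
E2 stepwise |·|:
  U → 5
  R → 5
  σ[v='s'](R) → 2
  S → 4
  U → 5
  (S ⋈[d=e] U) → 3
  ρ[h/d]((S ⋈[d=e] U)) → 3
  ρ[a/e](ρ[h/d]((S ⋈[d=e] U))) → 3
  ρ[v/u](ρ[a/e](ρ[h/d]((S ⋈[d=e] U)))) → 3
  π[h,a,v](ρ[v/u](ρ[a/e](ρ[h/d]((S ⋈[d=e] U))))) → 3
  (σ[v='s'](R) − π[h,a,v](ρ[v/u](ρ[a/e](ρ[h/d]((S ⋈[d=e] U)))))) → 2
  (U ⋈[e=a] (σ[v='s'](R) − π[h,a,v](ρ[v/u](ρ[a/e](ρ[h/d]((S ⋈[d=e] U))))))) → 2
  π[h,a,v,u,e]((U ⋈[e=a] (σ[v='s'](R) − π[h,a,v](ρ[v/u](ρ[a/e](ρ[h/d]((S ⋈[d=e] U)))))))) → 2

E1 and E2 produce the same multiset:
h | a | v | u | e
6 | 8 | s | s | 8
8 | 5 | s | r | 5

yes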